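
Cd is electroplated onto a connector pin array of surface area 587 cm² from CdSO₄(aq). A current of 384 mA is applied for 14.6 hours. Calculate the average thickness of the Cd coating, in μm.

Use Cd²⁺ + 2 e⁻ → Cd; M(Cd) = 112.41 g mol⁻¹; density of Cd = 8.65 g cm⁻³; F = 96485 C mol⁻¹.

Q = I·t = 0.3840 × 52560 = 20180 C; n(e⁻) = 0.2092 mol.
n(Cd) = n(e⁻)/2 = 0.1046 mol, so m = 0.1046 × 112.41 = 11.76 g.
Volume = m/ρ = 11.76 / 8.65 = 1.359 cm³.
Thickness = V/A = 1.359 / 587 = 0.00232 cm = 23.2 μm.

23.2 μm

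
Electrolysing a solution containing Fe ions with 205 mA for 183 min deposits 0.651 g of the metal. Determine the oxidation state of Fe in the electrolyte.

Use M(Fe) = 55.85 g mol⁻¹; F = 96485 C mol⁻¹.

Q = I·t = 0.2050 A × 10980 s = 2251 C, so n(e⁻) = 2251/96485 = 0.02333 mol.
n(Fe) deposited = 0.651 / 55.85 = 0.01166 mol.
Electrons per atom = n(e⁻)/n(Fe) = 0.02333 / 0.01166 = 2.00 ≈ 2, so the ion is Fe²⁺.

+2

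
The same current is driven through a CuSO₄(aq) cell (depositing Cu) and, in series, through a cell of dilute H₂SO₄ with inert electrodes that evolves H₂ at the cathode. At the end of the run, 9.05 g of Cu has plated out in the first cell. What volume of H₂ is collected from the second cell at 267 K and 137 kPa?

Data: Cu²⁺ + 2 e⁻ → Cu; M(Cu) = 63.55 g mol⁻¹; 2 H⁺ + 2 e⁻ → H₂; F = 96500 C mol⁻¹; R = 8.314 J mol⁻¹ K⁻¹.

2.31 L

n(Cu) = 9.05 / 63.55 = 0.1424 mol, so n(e⁻) = 2 × 0.1424 = 0.2848 mol.
The cells are in series, so the same 0.2848 mol of electrons passes through the second cell.
2 H⁺ + 2 e⁻ → H₂ — 2 mol e⁻ per mol H₂, so n(H₂) = 0.2848/2 = 0.1424 mol.
V = nRT/P = (0.1424 × 8.314 × 267) / (137 × 10³) = 0.00231 m³ = 2.31 L.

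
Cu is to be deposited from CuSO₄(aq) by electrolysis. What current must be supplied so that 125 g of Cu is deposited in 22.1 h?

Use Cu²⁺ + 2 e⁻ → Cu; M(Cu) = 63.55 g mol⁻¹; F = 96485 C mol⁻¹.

4.77 A

n(Cu) = 125 / 63.55 = 1.967 mol.
n(e⁻) = 2 × 1.967 = 3.934 mol.
Q = n(e⁻)·F = 3.934 × 96485 = 379600 C.
I = Q/t = 379600 / 79560 s = 4.77 A.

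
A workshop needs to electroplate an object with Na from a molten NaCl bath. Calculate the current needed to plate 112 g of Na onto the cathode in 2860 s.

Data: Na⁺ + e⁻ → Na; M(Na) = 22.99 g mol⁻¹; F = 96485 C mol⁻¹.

164 A

n(Na) = 112 / 22.99 = 4.872 mol.
n(e⁻) = 1 × 4.872 = 4.872 mol.
Q = n(e⁻)·F = 4.872 × 96485 = 470000 C.
I = Q/t = 470000 / 2860.0 s = 164 A.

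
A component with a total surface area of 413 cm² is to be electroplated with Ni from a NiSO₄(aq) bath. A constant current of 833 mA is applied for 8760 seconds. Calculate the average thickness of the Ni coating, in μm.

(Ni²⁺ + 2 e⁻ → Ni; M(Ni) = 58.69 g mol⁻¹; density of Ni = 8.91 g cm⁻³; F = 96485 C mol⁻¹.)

Q = I·t = 0.8330 × 8760.0 = 7297 C; n(e⁻) = 0.07563 mol.
n(Ni) = n(e⁻)/2 = 0.03781 mol, so m = 0.03781 × 58.69 = 2.219 g.
Volume = m/ρ = 2.219 / 8.91 = 0.2491 cm³.
Thickness = V/A = 0.2491 / 413 = 6.03 × 10⁻⁴ cm = 6.03 μm.

6.03 μm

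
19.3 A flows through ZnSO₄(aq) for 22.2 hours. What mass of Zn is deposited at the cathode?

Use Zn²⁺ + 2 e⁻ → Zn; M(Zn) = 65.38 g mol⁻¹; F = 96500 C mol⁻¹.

523 g

Q = I·t = 19.30 A × 79920 s = 1542000 C.
n(e⁻) = Q/F = 1542000 / 96500 = 15.98 mol.
Zn²⁺ + 2 e⁻ → Zn, so n(Zn) = n(e⁻)/2 = 7.992 mol.
m = n·M = 7.992 × 65.38 = 523 g.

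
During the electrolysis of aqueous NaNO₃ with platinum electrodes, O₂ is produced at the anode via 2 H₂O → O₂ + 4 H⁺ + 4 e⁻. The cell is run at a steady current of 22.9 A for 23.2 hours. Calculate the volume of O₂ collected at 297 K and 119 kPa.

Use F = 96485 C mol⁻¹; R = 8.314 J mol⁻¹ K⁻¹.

Q = I·t = 22.90 A × 83520 s = 1913000 C.
n(e⁻) = Q/F = 1913000 / 96485 = 19.82 mol.
4 electrons are transferred per O₂ molecule, so n(O₂) = 19.82 / 4 = 4.956 mol.
V = nRT/P = (4.956 × 8.314 × 297) / (119 × 10³ Pa) = 0.103 m³ = 103 L.

103 L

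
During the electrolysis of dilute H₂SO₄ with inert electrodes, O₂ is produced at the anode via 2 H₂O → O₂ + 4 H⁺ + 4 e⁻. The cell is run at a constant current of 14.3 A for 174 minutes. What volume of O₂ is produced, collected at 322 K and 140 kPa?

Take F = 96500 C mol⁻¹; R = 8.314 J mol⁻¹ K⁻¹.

7.40 L

Q = I·t = 14.30 A × 10440 s = 149300 C.
n(e⁻) = Q/F = 149300 / 96500 = 1.547 mol.
4 electrons are transferred per O₂ molecule, so n(O₂) = 1.547 / 4 = 0.3868 mol.
V = nRT/P = (0.3868 × 8.314 × 322) / (140 × 10³ Pa) = 0.00740 m³ = 7.40 L.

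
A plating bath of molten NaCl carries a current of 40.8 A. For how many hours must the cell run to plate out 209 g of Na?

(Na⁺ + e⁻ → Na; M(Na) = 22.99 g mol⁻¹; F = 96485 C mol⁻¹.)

5.97 h

n(Na) = m/M = 209 / 22.99 = 9.091 mol.
Each Na atom requires 1 electron, so n(e⁻) = 1 × 9.091 = 9.091 mol.
Q = n(e⁻)·F = 9.091 × 96485 = 877100 C.
t = Q/I = 877100 / 40.80 A = 21500 s = 5.97 h.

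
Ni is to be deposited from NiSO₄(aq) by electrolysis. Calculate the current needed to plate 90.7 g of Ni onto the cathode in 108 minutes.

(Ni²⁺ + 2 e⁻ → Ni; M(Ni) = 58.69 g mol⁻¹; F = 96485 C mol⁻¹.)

46.0 A

n(Ni) = 90.7 / 58.69 = 1.545 mol.
n(e⁻) = 2 × 1.545 = 3.091 mol.
Q = n(e⁻)·F = 3.091 × 96485 = 298200 C.
I = Q/t = 298200 / 6480.0 s = 46.0 A.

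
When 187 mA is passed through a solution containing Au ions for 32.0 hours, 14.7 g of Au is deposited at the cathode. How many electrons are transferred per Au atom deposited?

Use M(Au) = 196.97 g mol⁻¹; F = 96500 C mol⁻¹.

Q = I·t = 0.1870 A × 115200 s = 21540 C, so n(e⁻) = 21540/96500 = 0.2232 mol.
n(Au) deposited = 14.7 / 196.97 = 0.07463 mol.
Electrons per atom = n(e⁻)/n(Au) = 0.2232 / 0.07463 = 2.99 ≈ 3, so the ion is Au³⁺.

3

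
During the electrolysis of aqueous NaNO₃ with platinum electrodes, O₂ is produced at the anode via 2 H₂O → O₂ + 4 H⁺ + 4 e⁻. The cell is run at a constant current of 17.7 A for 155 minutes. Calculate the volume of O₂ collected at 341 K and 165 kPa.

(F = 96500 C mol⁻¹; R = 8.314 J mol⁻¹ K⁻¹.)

7.33 L

Q = I·t = 17.70 A × 9300.0 s = 164600 C.
n(e⁻) = Q/F = 164600 / 96500 = 1.706 mol.
4 electrons are transferred per O₂ molecule, so n(O₂) = 1.706 / 4 = 0.4265 mol.
V = nRT/P = (0.4265 × 8.314 × 341) / (165 × 10³ Pa) = 0.00733 m³ = 7.33 L.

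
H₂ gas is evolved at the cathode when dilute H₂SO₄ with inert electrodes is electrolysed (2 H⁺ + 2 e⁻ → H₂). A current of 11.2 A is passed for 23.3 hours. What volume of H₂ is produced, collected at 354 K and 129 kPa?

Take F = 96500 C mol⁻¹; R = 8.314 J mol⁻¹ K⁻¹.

Q = I·t = 11.20 A × 83880 s = 939500 C.
n(e⁻) = Q/F = 939500 / 96500 = 9.735 mol.
2 electrons are transferred per H₂ molecule, so n(H₂) = 9.735 / 2 = 4.868 mol.
V = nRT/P = (4.868 × 8.314 × 354) / (129 × 10³ Pa) = 0.111 m³ = 111 L.

111 L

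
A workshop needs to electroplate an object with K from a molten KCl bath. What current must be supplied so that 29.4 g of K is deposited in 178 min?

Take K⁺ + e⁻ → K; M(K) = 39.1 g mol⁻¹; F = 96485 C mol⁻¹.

6.79 A

n(K) = 29.4 / 39.1 = 0.7519 mol.
n(e⁻) = 1 × 0.7519 = 0.7519 mol.
Q = n(e⁻)·F = 0.7519 × 96485 = 72550 C.
I = Q/t = 72550 / 10680 s = 6.79 A.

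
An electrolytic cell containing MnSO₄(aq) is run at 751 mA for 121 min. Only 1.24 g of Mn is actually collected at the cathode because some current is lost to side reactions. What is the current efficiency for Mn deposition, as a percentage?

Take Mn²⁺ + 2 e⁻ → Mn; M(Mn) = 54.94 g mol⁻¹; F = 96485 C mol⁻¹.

Q = I·t = 0.7510 × 7260.0 = 5452 C; n(e⁻) = 5452/96485 = 0.05651 mol.
Theoretical n(Mn) = n(e⁻)/2 = 0.02825 mol, i.e. m_theo = 0.02825 × 54.94 = 1.552 g.
Efficiency = m_actual / m_theo = 1.24 / 1.552 = 79.9 %.

79.9 %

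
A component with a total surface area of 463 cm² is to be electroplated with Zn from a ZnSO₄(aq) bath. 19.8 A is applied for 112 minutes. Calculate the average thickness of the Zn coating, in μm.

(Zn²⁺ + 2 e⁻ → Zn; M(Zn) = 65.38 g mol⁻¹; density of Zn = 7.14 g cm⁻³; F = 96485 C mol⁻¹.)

136 μm

Q = I·t = 19.80 × 6720.0 = 133100 C; n(e⁻) = 1.379 mol.
n(Zn) = n(e⁻)/2 = 0.6895 mol, so m = 0.6895 × 65.38 = 45.08 g.
Volume = m/ρ = 45.08 / 7.14 = 6.314 cm³.
Thickness = V/A = 6.314 / 463 = 0.0136 cm = 136 μm.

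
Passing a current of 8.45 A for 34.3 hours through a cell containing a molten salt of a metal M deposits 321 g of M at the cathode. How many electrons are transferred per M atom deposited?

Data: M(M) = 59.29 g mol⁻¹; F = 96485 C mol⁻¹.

2

Q = I·t = 8.450 A × 123480 s = 1043000 C, so n(e⁻) = 1043000/96485 = 10.81 mol.
n(M) deposited = 321 / 59.29 = 5.414 mol.
Electrons per atom = n(e⁻)/n(M) = 10.81 / 5.414 = 2.00 ≈ 2, so the ion is M²⁺.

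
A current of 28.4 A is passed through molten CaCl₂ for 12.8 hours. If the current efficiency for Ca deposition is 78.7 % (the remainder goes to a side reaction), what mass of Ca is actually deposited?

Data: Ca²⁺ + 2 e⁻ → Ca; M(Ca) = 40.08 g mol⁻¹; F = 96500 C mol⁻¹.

214 g

Q = I·t = 28.40 × 46080 = 1309000 C.
n(e⁻) = 1309000/96500 = 13.56 mol; theoretically n(Ca) = 13.56/2 = 6.781 mol, m_theo = 271.8 g.
At 78.7 % efficiency, m_actual = 0.787 × 271.8 = 214 g.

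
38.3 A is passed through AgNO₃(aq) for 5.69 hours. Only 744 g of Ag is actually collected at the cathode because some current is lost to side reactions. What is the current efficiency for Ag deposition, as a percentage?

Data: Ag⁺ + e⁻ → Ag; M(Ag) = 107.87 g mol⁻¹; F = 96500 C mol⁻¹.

Q = I·t = 38.30 × 20484 = 784500 C; n(e⁻) = 784500/96500 = 8.130 mol.
Theoretical n(Ag) = n(e⁻)/1 = 8.130 mol, i.e. m_theo = 8.130 × 107.87 = 877.0 g.
Efficiency = m_actual / m_theo = 744 / 877.0 = 84.8 %.

84.8 %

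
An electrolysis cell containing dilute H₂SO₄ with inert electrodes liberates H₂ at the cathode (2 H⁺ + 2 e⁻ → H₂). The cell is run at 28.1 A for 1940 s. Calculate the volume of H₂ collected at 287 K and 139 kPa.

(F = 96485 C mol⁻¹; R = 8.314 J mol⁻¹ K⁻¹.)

Q = I·t = 28.10 A × 1940.0 s = 54510 C.
n(e⁻) = Q/F = 54510 / 96485 = 0.5650 mol.
2 electrons are transferred per H₂ molecule, so n(H₂) = 0.5650 / 2 = 0.2825 mol.
V = nRT/P = (0.2825 × 8.314 × 287) / (139 × 10³ Pa) = 0.00485 m³ = 4.85 L.

4.85 L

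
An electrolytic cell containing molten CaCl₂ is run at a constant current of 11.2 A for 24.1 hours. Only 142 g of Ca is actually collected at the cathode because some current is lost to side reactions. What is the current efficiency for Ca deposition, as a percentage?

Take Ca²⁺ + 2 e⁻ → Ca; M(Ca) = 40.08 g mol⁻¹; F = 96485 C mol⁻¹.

Q = I·t = 11.20 × 86760 = 971700 C; n(e⁻) = 971700/96485 = 10.07 mol.
Theoretical n(Ca) = n(e⁻)/2 = 5.036 mol, i.e. m_theo = 5.036 × 40.08 = 201.8 g.
Efficiency = m_actual / m_theo = 142 / 201.8 = 70.4 %.

70.4 %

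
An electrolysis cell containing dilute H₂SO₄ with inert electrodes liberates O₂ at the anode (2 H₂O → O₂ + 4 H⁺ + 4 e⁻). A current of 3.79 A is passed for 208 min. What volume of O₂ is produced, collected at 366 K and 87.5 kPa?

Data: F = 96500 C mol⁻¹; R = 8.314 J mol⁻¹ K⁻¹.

4.26 L

Q = I·t = 3.790 A × 12480 s = 47300 C.
n(e⁻) = Q/F = 47300 / 96500 = 0.4901 mol.
4 electrons are transferred per O₂ molecule, so n(O₂) = 0.4901 / 4 = 0.1225 mol.
V = nRT/P = (0.1225 × 8.314 × 366) / (87.5 × 10³ Pa) = 0.00426 m³ = 4.26 L.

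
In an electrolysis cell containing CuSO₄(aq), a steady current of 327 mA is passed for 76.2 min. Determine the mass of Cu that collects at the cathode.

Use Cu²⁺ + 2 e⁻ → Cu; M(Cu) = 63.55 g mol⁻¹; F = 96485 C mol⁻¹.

Q = I·t = 0.3270 A × 4572.0 s = 1495 C.
n(e⁻) = Q/F = 1495 / 96485 = 0.01550 mol.
Cu²⁺ + 2 e⁻ → Cu, so n(Cu) = n(e⁻)/2 = 0.007748 mol.
m = n·M = 0.007748 × 63.55 = 0.492 g.

0.492 g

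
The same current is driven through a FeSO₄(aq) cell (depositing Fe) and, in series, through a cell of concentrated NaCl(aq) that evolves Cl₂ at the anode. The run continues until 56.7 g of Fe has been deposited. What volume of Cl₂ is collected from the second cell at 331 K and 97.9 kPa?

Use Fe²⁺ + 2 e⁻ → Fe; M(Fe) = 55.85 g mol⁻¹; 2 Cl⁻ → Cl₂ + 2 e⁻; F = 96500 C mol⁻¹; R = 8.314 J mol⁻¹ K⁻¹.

28.5 L

n(Fe) = 56.7 / 55.85 = 1.015 mol, so n(e⁻) = 2 × 1.015 = 2.030 mol.
The cells are in series, so the same 2.030 mol of electrons passes through the second cell.
2 Cl⁻ → Cl₂ + 2 e⁻ — 2 mol e⁻ per mol Cl₂, so n(Cl₂) = 2.030/2 = 1.015 mol.
V = nRT/P = (1.015 × 8.314 × 331) / (97.9 × 10³) = 0.0285 m³ = 28.5 L.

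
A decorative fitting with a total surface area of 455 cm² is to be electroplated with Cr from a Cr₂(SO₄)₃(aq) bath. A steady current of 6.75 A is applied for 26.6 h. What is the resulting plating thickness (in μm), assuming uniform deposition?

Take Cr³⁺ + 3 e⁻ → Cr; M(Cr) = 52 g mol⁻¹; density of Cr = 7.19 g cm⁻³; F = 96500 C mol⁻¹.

355 μm

Q = I·t = 6.750 × 95760 = 646400 C; n(e⁻) = 6.698 mol.
n(Cr) = n(e⁻)/3 = 2.233 mol, so m = 2.233 × 52 = 116.1 g.
Volume = m/ρ = 116.1 / 7.19 = 16.15 cm³.
Thickness = V/A = 16.15 / 455 = 0.0355 cm = 355 μm.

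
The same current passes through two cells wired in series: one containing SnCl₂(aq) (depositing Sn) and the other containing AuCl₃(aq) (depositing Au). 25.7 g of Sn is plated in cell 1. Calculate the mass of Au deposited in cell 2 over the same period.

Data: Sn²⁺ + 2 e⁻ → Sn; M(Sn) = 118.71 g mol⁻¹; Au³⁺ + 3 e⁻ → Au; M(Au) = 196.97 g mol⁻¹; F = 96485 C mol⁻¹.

28.4 g

n(Sn) = 25.7 / 118.71 = 0.2165 mol.
Since Sn²⁺ + 2 e⁻ → Sn, n(e⁻) passed = 2 × 0.2165 = 0.4330 mol.
Cells in series carry the same charge, so the same 0.4330 mol of electrons passes through cell 2.
Au³⁺ + 3 e⁻ → Au, so n(Au) = 0.4330 / 3 = 0.1443 mol.
m(Au) = 0.1443 × 196.97 = 28.4 g.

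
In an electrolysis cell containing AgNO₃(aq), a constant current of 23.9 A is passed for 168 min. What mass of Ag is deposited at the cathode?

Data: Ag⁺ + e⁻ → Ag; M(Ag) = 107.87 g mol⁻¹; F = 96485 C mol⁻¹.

269 g

Q = I·t = 23.90 A × 10080 s = 240900 C.
n(e⁻) = Q/F = 240900 / 96485 = 2.497 mol.
Ag⁺ + e⁻ → Ag, so n(Ag) = n(e⁻)/1 = 2.497 mol.
m = n·M = 2.497 × 107.87 = 269 g.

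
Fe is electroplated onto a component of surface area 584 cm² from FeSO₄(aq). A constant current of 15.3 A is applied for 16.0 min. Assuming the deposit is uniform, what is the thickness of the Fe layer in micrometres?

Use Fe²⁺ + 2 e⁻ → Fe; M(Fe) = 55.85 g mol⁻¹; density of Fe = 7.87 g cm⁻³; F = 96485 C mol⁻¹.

9.25 μm

Q = I·t = 15.30 × 960.00 = 14690 C; n(e⁻) = 0.1522 mol.
n(Fe) = n(e⁻)/2 = 0.07612 mol, so m = 0.07612 × 55.85 = 4.251 g.
Volume = m/ρ = 4.251 / 7.87 = 0.5402 cm³.
Thickness = V/A = 0.5402 / 584 = 9.25 × 10⁻⁴ cm = 9.25 μm.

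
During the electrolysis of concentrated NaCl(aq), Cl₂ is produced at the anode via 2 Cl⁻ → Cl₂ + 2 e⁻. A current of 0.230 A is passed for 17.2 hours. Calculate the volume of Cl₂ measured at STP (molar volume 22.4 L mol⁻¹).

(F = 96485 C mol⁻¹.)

1.65 L

Q = I·t = 0.2300 A × 61920 s = 14240 C.
n(e⁻) = Q/F = 14240 / 96485 = 0.1476 mol.
2 electrons are transferred per Cl₂ molecule, so n(Cl₂) = 0.1476 / 2 = 0.07380 mol.
V = n × V_m = 0.07380 × 22.4 = 1.65 L.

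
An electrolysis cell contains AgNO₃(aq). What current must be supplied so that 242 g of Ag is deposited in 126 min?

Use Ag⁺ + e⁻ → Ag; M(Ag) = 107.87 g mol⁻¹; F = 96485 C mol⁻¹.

28.6 A

n(Ag) = 242 / 107.87 = 2.243 mol.
n(e⁻) = 1 × 2.243 = 2.243 mol.
Q = n(e⁻)·F = 2.243 × 96485 = 216500 C.
I = Q/t = 216500 / 7560.0 s = 28.6 A.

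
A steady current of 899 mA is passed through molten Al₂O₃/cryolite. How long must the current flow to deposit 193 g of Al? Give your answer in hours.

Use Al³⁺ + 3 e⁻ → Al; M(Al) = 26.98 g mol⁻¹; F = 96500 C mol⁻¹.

640 h

n(Al) = m/M = 193 / 26.98 = 7.153 mol.
Each Al atom requires 3 electrons, so n(e⁻) = 3 × 7.153 = 21.46 mol.
Q = n(e⁻)·F = 21.46 × 96500 = 2071000 C.
t = Q/I = 2071000 / 0.8990 A = 2304000 s = 640 h.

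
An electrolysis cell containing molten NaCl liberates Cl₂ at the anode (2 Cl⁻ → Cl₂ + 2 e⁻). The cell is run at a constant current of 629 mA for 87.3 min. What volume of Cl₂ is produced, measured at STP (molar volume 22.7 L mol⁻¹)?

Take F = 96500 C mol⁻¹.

Q = I·t = 0.6290 A × 5238.0 s = 3295 C.
n(e⁻) = Q/F = 3295 / 96500 = 0.03414 mol.
2 electrons are transferred per Cl₂ molecule, so n(Cl₂) = 0.03414 / 2 = 0.01707 mol.
V = n × V_m = 0.01707 × 22.7 = 0.388 L.

0.388 L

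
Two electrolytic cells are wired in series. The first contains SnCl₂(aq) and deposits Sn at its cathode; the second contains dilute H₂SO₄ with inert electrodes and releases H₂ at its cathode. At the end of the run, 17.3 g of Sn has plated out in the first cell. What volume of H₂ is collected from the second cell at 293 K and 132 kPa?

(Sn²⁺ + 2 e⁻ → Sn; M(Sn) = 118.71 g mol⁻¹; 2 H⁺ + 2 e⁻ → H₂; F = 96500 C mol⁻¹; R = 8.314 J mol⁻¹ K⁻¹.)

2.69 L

n(Sn) = 17.3 / 118.71 = 0.1457 mol, so n(e⁻) = 2 × 0.1457 = 0.2915 mol.
The cells are in series, so the same 0.2915 mol of electrons passes through the second cell.
2 H⁺ + 2 e⁻ → H₂ — 2 mol e⁻ per mol H₂, so n(H₂) = 0.2915/2 = 0.1457 mol.
V = nRT/P = (0.1457 × 8.314 × 293) / (132 × 10³) = 0.00269 m³ = 2.69 L.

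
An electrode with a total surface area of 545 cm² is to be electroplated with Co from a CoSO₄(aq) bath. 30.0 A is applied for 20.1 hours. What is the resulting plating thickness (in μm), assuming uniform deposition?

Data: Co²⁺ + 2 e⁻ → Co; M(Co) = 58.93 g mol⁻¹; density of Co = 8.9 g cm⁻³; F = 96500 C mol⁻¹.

Q = I·t = 30.00 × 72360 = 2171000 C; n(e⁻) = 22.50 mol.
n(Co) = n(e⁻)/2 = 11.25 mol, so m = 11.25 × 58.93 = 662.8 g.
Volume = m/ρ = 662.8 / 8.9 = 74.47 cm³.
Thickness = V/A = 74.47 / 545 = 0.137 cm = 1370 μm.

1370 μm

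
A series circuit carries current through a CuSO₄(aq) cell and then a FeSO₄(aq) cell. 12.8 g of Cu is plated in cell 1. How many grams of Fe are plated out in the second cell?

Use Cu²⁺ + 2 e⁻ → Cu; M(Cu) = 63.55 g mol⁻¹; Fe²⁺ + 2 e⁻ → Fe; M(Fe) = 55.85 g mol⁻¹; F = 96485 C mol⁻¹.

11.2 g

n(Cu) = 12.8 / 63.55 = 0.2014 mol.
Since Cu²⁺ + 2 e⁻ → Cu, n(e⁻) passed = 2 × 0.2014 = 0.4028 mol.
Cells in series carry the same charge, so the same 0.4028 mol of electrons passes through cell 2.
Fe²⁺ + 2 e⁻ → Fe, so n(Fe) = 0.4028 / 2 = 0.2014 mol.
m(Fe) = 0.2014 × 55.85 = 11.2 g.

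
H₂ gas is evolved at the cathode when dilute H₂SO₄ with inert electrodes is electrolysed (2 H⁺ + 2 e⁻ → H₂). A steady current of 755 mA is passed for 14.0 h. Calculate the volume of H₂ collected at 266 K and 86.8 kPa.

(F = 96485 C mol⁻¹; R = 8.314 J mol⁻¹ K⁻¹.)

5.02 L

Q = I·t = 0.7550 A × 50400 s = 38050 C.
n(e⁻) = Q/F = 38050 / 96485 = 0.3944 mol.
2 electrons are transferred per H₂ molecule, so n(H₂) = 0.3944 / 2 = 0.1972 mol.
V = nRT/P = (0.1972 × 8.314 × 266) / (86.8 × 10³ Pa) = 0.00502 m³ = 5.02 L.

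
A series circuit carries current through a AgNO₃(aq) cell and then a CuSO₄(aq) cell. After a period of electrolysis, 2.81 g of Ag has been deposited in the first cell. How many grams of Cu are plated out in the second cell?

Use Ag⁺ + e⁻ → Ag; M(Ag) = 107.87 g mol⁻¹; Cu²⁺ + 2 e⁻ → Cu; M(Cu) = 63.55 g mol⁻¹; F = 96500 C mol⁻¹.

0.828 g

n(Ag) = 2.81 / 107.87 = 0.02605 mol.
Since Ag⁺ + e⁻ → Ag, n(e⁻) passed = 1 × 0.02605 = 0.02605 mol.
Cells in series carry the same charge, so the same 0.02605 mol of electrons passes through cell 2.
Cu²⁺ + 2 e⁻ → Cu, so n(Cu) = 0.02605 / 2 = 0.01302 mol.
m(Cu) = 0.01302 × 63.55 = 0.828 g.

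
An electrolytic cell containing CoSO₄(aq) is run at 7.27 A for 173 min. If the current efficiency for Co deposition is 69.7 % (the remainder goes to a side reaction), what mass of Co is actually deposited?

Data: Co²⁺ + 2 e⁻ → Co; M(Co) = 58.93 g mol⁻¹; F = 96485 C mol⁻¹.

16.1 g

Q = I·t = 7.270 × 10380 = 75460 C.
n(e⁻) = 75460/96485 = 0.7821 mol; theoretically n(Co) = 0.7821/2 = 0.3911 mol, m_theo = 23.05 g.
At 69.7 % efficiency, m_actual = 0.697 × 23.05 = 16.1 g.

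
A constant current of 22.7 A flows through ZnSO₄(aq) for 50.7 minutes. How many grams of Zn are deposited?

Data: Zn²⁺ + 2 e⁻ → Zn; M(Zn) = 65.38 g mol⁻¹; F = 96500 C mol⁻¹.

23.4 g

Q = I·t = 22.70 A × 3042.0 s = 69050 C.
n(e⁻) = Q/F = 69050 / 96500 = 0.7156 mol.
Zn²⁺ + 2 e⁻ → Zn, so n(Zn) = n(e⁻)/2 = 0.3578 mol.
m = n·M = 0.3578 × 65.38 = 23.4 g.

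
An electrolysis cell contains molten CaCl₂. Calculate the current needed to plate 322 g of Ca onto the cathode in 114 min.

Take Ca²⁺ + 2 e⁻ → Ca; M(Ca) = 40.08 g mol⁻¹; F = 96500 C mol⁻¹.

n(Ca) = 322 / 40.08 = 8.034 mol.
n(e⁻) = 2 × 8.034 = 16.07 mol.
Q = n(e⁻)·F = 16.07 × 96500 = 1551000 C.
I = Q/t = 1551000 / 6840.0 s = 227 A.

227 A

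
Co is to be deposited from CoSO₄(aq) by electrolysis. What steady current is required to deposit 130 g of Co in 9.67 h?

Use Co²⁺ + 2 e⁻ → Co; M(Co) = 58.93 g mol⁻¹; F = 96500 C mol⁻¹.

n(Co) = 130 / 58.93 = 2.206 mol.
n(e⁻) = 2 × 2.206 = 4.412 mol.
Q = n(e⁻)·F = 4.412 × 96500 = 425800 C.
I = Q/t = 425800 / 34812 s = 12.2 A.

12.2 A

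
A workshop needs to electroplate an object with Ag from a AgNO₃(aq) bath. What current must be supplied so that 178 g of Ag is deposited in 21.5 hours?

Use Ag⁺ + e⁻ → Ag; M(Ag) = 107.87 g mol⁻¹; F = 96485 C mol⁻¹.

2.06 A

n(Ag) = 178 / 107.87 = 1.650 mol.
n(e⁻) = 1 × 1.650 = 1.650 mol.
Q = n(e⁻)·F = 1.650 × 96485 = 159200 C.
I = Q/t = 159200 / 77400 s = 2.06 A.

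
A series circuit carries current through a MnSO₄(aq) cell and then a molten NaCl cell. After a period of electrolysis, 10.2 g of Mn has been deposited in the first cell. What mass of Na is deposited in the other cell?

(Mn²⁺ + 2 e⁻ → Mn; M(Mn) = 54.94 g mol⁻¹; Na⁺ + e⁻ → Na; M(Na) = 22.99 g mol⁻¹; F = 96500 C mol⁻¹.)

n(Mn) = 10.2 / 54.94 = 0.1857 mol.
Since Mn²⁺ + 2 e⁻ → Mn, n(e⁻) passed = 2 × 0.1857 = 0.3713 mol.
Cells in series carry the same charge, so the same 0.3713 mol of electrons passes through cell 2.
Na⁺ + e⁻ → Na, so n(Na) = 0.3713 / 1 = 0.3713 mol.
m(Na) = 0.3713 × 22.99 = 8.54 g.

8.54 g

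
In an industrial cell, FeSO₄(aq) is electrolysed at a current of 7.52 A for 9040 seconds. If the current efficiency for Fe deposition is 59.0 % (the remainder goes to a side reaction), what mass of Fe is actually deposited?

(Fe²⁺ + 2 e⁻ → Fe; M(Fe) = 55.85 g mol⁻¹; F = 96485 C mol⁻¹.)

Q = I·t = 7.520 × 9040.0 = 67980 C.
n(e⁻) = 67980/96485 = 0.7046 mol; theoretically n(Fe) = 0.7046/2 = 0.3523 mol, m_theo = 19.68 g.
At 59.0 % efficiency, m_actual = 0.590 × 19.68 = 11.6 g.

11.6 g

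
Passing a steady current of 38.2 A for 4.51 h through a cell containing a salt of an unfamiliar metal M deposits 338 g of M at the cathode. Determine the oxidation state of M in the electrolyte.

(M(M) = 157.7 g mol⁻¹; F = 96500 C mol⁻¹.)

+3

Q = I·t = 38.20 A × 16236 s = 620200 C, so n(e⁻) = 620200/96500 = 6.427 mol.
n(M) deposited = 338 / 157.7 = 2.143 mol.
Electrons per atom = n(e⁻)/n(M) = 6.427 / 2.143 = 3.00 ≈ 3, so the ion is M³⁺.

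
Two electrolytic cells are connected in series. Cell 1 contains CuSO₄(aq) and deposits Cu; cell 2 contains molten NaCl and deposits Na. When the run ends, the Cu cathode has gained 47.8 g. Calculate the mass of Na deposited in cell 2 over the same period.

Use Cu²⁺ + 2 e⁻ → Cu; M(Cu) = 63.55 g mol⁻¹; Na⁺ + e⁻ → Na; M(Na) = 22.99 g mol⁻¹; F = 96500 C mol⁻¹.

n(Cu) = 47.8 / 63.55 = 0.7522 mol.
Since Cu²⁺ + 2 e⁻ → Cu, n(e⁻) passed = 2 × 0.7522 = 1.504 mol.
Cells in series carry the same charge, so the same 1.504 mol of electrons passes through cell 2.
Na⁺ + e⁻ → Na, so n(Na) = 1.504 / 1 = 1.504 mol.
m(Na) = 1.504 × 22.99 = 34.6 g.

34.6 g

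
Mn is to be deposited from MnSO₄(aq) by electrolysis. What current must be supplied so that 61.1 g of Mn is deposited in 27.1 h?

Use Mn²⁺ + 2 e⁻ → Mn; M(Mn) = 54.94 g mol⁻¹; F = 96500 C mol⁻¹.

n(Mn) = 61.1 / 54.94 = 1.112 mol.
n(e⁻) = 2 × 1.112 = 2.224 mol.
Q = n(e⁻)·F = 2.224 × 96500 = 214600 C.
I = Q/t = 214600 / 97560 s = 2.20 A.

2.20 A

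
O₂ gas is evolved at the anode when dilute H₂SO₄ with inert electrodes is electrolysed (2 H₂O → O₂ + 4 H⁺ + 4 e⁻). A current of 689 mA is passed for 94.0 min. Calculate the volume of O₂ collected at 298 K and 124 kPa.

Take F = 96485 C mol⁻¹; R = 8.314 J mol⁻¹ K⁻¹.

Q = I·t = 0.6890 A × 5640.0 s = 3886 C.
n(e⁻) = Q/F = 3886 / 96485 = 0.04028 mol.
4 electrons are transferred per O₂ molecule, so n(O₂) = 0.04028 / 4 = 0.01007 mol.
V = nRT/P = (0.01007 × 8.314 × 298) / (124 × 10³ Pa) = 2.01 × 10⁻⁴ m³ = 0.201 L.

0.201 L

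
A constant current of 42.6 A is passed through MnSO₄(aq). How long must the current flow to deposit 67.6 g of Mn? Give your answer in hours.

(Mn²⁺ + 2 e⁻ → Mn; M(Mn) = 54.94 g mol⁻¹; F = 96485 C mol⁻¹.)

1.55 h

n(Mn) = m/M = 67.6 / 54.94 = 1.230 mol.
Each Mn atom requires 2 electrons, so n(e⁻) = 2 × 1.230 = 2.461 mol.
Q = n(e⁻)·F = 2.461 × 96485 = 237400 C.
t = Q/I = 237400 / 42.60 A = 5574 s = 1.55 h.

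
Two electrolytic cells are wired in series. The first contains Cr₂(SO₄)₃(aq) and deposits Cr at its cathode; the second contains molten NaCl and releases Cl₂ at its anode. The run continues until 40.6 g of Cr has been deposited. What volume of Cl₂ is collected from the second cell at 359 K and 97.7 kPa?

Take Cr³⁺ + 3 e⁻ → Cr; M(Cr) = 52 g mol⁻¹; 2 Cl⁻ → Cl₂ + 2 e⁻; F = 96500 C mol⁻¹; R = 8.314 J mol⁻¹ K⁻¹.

n(Cr) = 40.6 / 52 = 0.7808 mol, so n(e⁻) = 3 × 0.7808 = 2.342 mol.
The cells are in series, so the same 2.342 mol of electrons passes through the second cell.
2 Cl⁻ → Cl₂ + 2 e⁻ — 2 mol e⁻ per mol Cl₂, so n(Cl₂) = 2.342/2 = 1.171 mol.
V = nRT/P = (1.171 × 8.314 × 359) / (97.7 × 10³) = 0.0358 m³ = 35.8 L.

35.8 L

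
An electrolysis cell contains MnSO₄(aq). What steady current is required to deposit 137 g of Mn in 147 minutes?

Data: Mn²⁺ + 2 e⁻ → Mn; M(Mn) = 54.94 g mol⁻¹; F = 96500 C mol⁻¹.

54.6 A

n(Mn) = 137 / 54.94 = 2.494 mol.
n(e⁻) = 2 × 2.494 = 4.987 mol.
Q = n(e⁻)·F = 4.987 × 96500 = 481300 C.
I = Q/t = 481300 / 8820.0 s = 54.6 A.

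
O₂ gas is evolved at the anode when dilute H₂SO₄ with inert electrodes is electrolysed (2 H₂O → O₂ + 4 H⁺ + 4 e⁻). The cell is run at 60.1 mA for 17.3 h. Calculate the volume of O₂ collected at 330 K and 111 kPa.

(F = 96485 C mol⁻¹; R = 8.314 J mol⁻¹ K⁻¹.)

Q = I·t = 0.06010 A × 62280 s = 3743 C.
n(e⁻) = Q/F = 3743 / 96485 = 0.03879 mol.
4 electrons are transferred per O₂ molecule, so n(O₂) = 0.03879 / 4 = 0.009698 mol.
V = nRT/P = (0.009698 × 8.314 × 330) / (111 × 10³ Pa) = 2.40 × 10⁻⁴ m³ = 0.240 L.

0.240 L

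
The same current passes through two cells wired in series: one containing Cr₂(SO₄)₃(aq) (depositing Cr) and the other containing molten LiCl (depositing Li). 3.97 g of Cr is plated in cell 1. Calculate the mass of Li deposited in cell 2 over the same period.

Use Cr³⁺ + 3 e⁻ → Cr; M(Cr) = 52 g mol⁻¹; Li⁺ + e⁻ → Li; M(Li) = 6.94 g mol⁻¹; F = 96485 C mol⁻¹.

1.59 g

n(Cr) = 3.97 / 52 = 0.07635 mol.
Since Cr³⁺ + 3 e⁻ → Cr, n(e⁻) passed = 3 × 0.07635 = 0.2290 mol.
Cells in series carry the same charge, so the same 0.2290 mol of electrons passes through cell 2.
Li⁺ + e⁻ → Li, so n(Li) = 0.2290 / 1 = 0.2290 mol.
m(Li) = 0.2290 × 6.94 = 1.59 g.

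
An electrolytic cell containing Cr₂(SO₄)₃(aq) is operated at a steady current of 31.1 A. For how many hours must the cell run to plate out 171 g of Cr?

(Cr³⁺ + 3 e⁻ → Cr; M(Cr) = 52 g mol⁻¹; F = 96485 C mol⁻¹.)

8.50 h

n(Cr) = m/M = 171 / 52 = 3.288 mol.
Each Cr atom requires 3 electrons, so n(e⁻) = 3 × 3.288 = 9.865 mol.
Q = n(e⁻)·F = 9.865 × 96485 = 951900 C.
t = Q/I = 951900 / 31.10 A = 30610 s = 8.50 h.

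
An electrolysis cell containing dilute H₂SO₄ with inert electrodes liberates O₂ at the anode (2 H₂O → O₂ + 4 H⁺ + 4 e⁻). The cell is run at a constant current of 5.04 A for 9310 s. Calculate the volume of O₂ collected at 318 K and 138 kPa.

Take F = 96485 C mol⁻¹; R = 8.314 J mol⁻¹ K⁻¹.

2.33 L

Q = I·t = 5.040 A × 9310.0 s = 46920 C.
n(e⁻) = Q/F = 46920 / 96485 = 0.4863 mol.
4 electrons are transferred per O₂ molecule, so n(O₂) = 0.4863 / 4 = 0.1216 mol.
V = nRT/P = (0.1216 × 8.314 × 318) / (138 × 10³ Pa) = 0.00233 m³ = 2.33 L.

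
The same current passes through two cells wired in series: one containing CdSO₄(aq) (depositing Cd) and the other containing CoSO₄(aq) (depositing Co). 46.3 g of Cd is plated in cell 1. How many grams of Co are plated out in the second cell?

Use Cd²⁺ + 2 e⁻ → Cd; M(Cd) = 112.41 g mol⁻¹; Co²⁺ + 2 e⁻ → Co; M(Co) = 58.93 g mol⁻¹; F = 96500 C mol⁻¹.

24.3 g

n(Cd) = 46.3 / 112.41 = 0.4119 mol.
Since Cd²⁺ + 2 e⁻ → Cd, n(e⁻) passed = 2 × 0.4119 = 0.8238 mol.
Cells in series carry the same charge, so the same 0.8238 mol of electrons passes through cell 2.
Co²⁺ + 2 e⁻ → Co, so n(Co) = 0.8238 / 2 = 0.4119 mol.
m(Co) = 0.4119 × 58.93 = 24.3 g.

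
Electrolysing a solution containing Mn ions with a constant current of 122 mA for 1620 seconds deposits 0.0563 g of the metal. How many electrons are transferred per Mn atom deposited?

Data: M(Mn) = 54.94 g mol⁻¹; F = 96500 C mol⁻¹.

Q = I·t = 0.1220 A × 1620.0 s = 197.6 C, so n(e⁻) = 197.6/96500 = 0.002048 mol.
n(Mn) deposited = 0.0563 / 54.94 = 0.001025 mol.
Electrons per atom = n(e⁻)/n(Mn) = 0.002048 / 0.001025 = 2.00 ≈ 2, so the ion is Mn²⁺.

2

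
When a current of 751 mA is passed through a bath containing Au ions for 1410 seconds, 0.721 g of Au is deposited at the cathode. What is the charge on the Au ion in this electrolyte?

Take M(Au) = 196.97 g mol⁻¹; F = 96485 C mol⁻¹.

Q = I·t = 0.7510 A × 1410.0 s = 1059 C, so n(e⁻) = 1059/96485 = 0.01097 mol.
n(Au) deposited = 0.721 / 196.97 = 0.003660 mol.
Electrons per atom = n(e⁻)/n(Au) = 0.01097 / 0.003660 = 3.00 ≈ 3, so the ion is Au³⁺.

+3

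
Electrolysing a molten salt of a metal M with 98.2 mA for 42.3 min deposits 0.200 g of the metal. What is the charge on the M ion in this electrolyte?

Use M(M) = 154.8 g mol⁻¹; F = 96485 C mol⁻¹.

Q = I·t = 0.09820 A × 2538.0 s = 249.2 C, so n(e⁻) = 249.2/96485 = 0.002583 mol.
n(M) deposited = 0.200 / 154.8 = 0.001292 mol.
Electrons per atom = n(e⁻)/n(M) = 0.002583 / 0.001292 = 2.00 ≈ 2, so the ion is M²⁺.

+2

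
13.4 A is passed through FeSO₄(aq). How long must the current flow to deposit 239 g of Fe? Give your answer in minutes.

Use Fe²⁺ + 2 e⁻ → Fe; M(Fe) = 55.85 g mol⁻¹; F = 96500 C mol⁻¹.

n(Fe) = m/M = 239 / 55.85 = 4.279 mol.
Each Fe atom requires 2 electrons, so n(e⁻) = 2 × 4.279 = 8.559 mol.
Q = n(e⁻)·F = 8.559 × 96500 = 825900 C.
t = Q/I = 825900 / 13.40 A = 61630 s = 1030 min.

1030 min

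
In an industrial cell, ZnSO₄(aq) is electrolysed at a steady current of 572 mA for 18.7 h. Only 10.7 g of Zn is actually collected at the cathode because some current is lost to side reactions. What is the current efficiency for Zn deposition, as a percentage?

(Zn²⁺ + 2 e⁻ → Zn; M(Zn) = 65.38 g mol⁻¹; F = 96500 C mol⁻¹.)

82.0 %

Q = I·t = 0.5720 × 67320 = 38510 C; n(e⁻) = 38510/96500 = 0.3990 mol.
Theoretical n(Zn) = n(e⁻)/2 = 0.1995 mol, i.e. m_theo = 0.1995 × 65.38 = 13.04 g.
Efficiency = m_actual / m_theo = 10.7 / 13.04 = 82.0 %.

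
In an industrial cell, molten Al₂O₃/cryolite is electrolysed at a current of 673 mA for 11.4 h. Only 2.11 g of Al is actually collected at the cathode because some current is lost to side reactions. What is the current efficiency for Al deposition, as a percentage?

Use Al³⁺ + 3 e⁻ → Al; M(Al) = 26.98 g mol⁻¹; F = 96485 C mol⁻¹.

82.0 %

Q = I·t = 0.6730 × 41040 = 27620 C; n(e⁻) = 27620/96485 = 0.2863 mol.
Theoretical n(Al) = n(e⁻)/3 = 0.09542 mol, i.e. m_theo = 0.09542 × 26.98 = 2.574 g.
Efficiency = m_actual / m_theo = 2.11 / 2.574 = 82.0 %.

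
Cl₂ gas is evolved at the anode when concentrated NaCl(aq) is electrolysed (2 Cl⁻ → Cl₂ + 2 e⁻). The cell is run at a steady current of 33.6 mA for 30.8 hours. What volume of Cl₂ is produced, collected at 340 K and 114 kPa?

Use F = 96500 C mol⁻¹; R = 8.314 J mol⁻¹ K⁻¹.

0.479 L

Q = I·t = 0.03360 A × 110880 s = 3726 C.
n(e⁻) = Q/F = 3726 / 96500 = 0.03861 mol.
2 electrons are transferred per Cl₂ molecule, so n(Cl₂) = 0.03861 / 2 = 0.01930 mol.
V = nRT/P = (0.01930 × 8.314 × 340) / (114 × 10³ Pa) = 4.79 × 10⁻⁴ m³ = 0.479 L.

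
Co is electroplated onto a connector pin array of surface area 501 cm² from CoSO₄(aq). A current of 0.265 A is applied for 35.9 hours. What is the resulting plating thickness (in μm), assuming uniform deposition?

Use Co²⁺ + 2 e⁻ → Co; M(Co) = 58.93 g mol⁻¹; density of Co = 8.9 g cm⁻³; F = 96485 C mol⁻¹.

Q = I·t = 0.2650 × 129240 = 34250 C; n(e⁻) = 0.3550 mol.
n(Co) = n(e⁻)/2 = 0.1775 mol, so m = 0.1775 × 58.93 = 10.46 g.
Volume = m/ρ = 10.46 / 8.9 = 1.175 cm³.
Thickness = V/A = 1.175 / 501 = 0.00235 cm = 23.5 μm.

23.5 μm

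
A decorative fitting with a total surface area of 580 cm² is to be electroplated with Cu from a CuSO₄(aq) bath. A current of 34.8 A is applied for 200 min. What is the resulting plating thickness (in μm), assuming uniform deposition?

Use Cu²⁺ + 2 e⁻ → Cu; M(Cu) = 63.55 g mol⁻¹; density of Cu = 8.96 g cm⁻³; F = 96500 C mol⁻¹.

265 μm

Q = I·t = 34.80 × 12000 = 417600 C; n(e⁻) = 4.327 mol.
n(Cu) = n(e⁻)/2 = 2.164 mol, so m = 2.164 × 63.55 = 137.5 g.
Volume = m/ρ = 137.5 / 8.96 = 15.35 cm³.
Thickness = V/A = 15.35 / 580 = 0.0265 cm = 265 μm.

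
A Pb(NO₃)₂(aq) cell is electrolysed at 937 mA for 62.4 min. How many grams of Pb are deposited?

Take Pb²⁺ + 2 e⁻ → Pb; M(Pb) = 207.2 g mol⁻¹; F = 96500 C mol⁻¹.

Q = I·t = 0.9370 A × 3744.0 s = 3508 C.
n(e⁻) = Q/F = 3508 / 96500 = 0.03635 mol.
Pb²⁺ + 2 e⁻ → Pb, so n(Pb) = n(e⁻)/2 = 0.01818 mol.
m = n·M = 0.01818 × 207.2 = 3.77 g.

3.77 g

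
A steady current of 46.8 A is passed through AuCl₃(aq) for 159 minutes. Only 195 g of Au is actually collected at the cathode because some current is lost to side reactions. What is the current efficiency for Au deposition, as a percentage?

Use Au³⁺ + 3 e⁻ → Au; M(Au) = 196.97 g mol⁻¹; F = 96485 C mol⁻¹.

64.2 %

Q = I·t = 46.80 × 9540.0 = 446500 C; n(e⁻) = 446500/96485 = 4.627 mol.
Theoretical n(Au) = n(e⁻)/3 = 1.542 mol, i.e. m_theo = 1.542 × 196.97 = 303.8 g.
Efficiency = m_actual / m_theo = 195 / 303.8 = 64.2 %.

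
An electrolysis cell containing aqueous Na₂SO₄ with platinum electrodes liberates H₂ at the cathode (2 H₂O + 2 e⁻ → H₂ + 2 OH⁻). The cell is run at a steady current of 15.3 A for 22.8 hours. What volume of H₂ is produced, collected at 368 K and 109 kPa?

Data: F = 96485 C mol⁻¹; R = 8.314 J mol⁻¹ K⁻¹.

183 L

Q = I·t = 15.30 A × 82080 s = 1256000 C.
n(e⁻) = Q/F = 1256000 / 96485 = 13.02 mol.
2 electrons are transferred per H₂ molecule, so n(H₂) = 13.02 / 2 = 6.508 mol.
V = nRT/P = (6.508 × 8.314 × 368) / (109 × 10³ Pa) = 0.183 m³ = 183 L.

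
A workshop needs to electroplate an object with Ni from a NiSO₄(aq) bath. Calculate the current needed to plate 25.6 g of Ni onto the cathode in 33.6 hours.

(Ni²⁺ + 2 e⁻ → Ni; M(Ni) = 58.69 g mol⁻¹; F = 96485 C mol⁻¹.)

0.696 A

n(Ni) = 25.6 / 58.69 = 0.4362 mol.
n(e⁻) = 2 × 0.4362 = 0.8724 mol.
Q = n(e⁻)·F = 0.8724 × 96485 = 84170 C.
I = Q/t = 84170 / 120960 s = 0.696 A.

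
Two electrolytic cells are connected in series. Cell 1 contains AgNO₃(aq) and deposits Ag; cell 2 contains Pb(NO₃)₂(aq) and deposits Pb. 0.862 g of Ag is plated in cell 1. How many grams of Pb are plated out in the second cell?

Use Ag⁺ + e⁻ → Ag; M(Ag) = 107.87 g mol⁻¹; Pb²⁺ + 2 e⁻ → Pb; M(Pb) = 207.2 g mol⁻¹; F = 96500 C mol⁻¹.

0.828 g

n(Ag) = 0.862 / 107.87 = 0.007991 mol.
Since Ag⁺ + e⁻ → Ag, n(e⁻) passed = 1 × 0.007991 = 0.007991 mol.
Cells in series carry the same charge, so the same 0.007991 mol of electrons passes through cell 2.
Pb²⁺ + 2 e⁻ → Pb, so n(Pb) = 0.007991 / 2 = 0.003996 mol.
m(Pb) = 0.003996 × 207.2 = 0.828 g.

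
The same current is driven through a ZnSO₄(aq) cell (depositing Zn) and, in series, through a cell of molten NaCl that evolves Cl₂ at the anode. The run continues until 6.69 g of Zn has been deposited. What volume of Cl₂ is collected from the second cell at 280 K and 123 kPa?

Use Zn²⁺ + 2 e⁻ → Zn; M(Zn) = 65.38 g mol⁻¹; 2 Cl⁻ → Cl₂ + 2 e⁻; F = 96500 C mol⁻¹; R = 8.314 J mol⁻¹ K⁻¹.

n(Zn) = 6.69 / 65.38 = 0.1023 mol, so n(e⁻) = 2 × 0.1023 = 0.2046 mol.
The cells are in series, so the same 0.2046 mol of electrons passes through the second cell.
2 Cl⁻ → Cl₂ + 2 e⁻ — 2 mol e⁻ per mol Cl₂, so n(Cl₂) = 0.2046/2 = 0.1023 mol.
V = nRT/P = (0.1023 × 8.314 × 280) / (123 × 10³) = 0.00194 m³ = 1.94 L.

1.94 L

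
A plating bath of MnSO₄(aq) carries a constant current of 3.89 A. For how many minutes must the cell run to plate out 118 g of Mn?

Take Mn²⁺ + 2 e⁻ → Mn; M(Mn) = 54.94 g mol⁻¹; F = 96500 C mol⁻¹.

n(Mn) = m/M = 118 / 54.94 = 2.148 mol.
Each Mn atom requires 2 electrons, so n(e⁻) = 2 × 2.148 = 4.296 mol.
Q = n(e⁻)·F = 4.296 × 96500 = 414500 C.
t = Q/I = 414500 / 3.890 A = 106600 s = 1780 min.

1780 min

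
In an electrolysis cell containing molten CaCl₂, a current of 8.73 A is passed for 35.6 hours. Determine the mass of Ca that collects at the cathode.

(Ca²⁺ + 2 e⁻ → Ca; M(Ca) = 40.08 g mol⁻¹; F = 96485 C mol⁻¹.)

Q = I·t = 8.730 A × 128160 s = 1119000 C.
n(e⁻) = Q/F = 1119000 / 96485 = 11.60 mol.
Ca²⁺ + 2 e⁻ → Ca, so n(Ca) = n(e⁻)/2 = 5.798 mol.
m = n·M = 5.798 × 40.08 = 232 g.

232 g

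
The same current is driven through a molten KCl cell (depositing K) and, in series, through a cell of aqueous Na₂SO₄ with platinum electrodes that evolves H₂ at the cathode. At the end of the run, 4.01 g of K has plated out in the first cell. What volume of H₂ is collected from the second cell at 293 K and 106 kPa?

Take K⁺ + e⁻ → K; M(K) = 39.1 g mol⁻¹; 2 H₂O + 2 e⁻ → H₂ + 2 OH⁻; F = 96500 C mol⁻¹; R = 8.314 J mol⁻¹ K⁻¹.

1.18 L

n(K) = 4.01 / 39.1 = 0.1026 mol, so n(e⁻) = 1 × 0.1026 = 0.1026 mol.
The cells are in series, so the same 0.1026 mol of electrons passes through the second cell.
2 H₂O + 2 e⁻ → H₂ + 2 OH⁻ — 2 mol e⁻ per mol H₂, so n(H₂) = 0.1026/2 = 0.05128 mol.
V = nRT/P = (0.05128 × 8.314 × 293) / (106 × 10³) = 0.00118 m³ = 1.18 L.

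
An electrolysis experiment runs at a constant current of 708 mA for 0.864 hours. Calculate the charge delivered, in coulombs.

Q = I·t = 0.7080 A × 3110.4 s = 2200 C.

2200 C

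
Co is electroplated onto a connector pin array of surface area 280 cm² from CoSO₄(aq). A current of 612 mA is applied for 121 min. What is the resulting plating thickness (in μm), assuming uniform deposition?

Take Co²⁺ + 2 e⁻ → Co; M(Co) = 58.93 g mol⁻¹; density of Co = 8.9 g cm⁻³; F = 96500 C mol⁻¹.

Q = I·t = 0.6120 × 7260.0 = 4443 C; n(e⁻) = 0.04604 mol.
n(Co) = n(e⁻)/2 = 0.02302 mol, so m = 0.02302 × 58.93 = 1.357 g.
Volume = m/ρ = 1.357 / 8.9 = 0.1524 cm³.
Thickness = V/A = 0.1524 / 280 = 5.44 × 10⁻⁴ cm = 5.44 μm.

5.44 μm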